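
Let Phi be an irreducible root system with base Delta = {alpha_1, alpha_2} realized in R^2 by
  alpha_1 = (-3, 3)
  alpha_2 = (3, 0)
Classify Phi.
Compute the Cartan integers a_ij = 2(alpha_i, alpha_j)/(alpha_j, alpha_j); the resulting 2x2 Cartan matrix is
[[2, -2], [-1, 2]].
The roots have two lengths (squared-length ratio 2:1); the short ones are alpha_{2}. The associated Dynkin diagram is a chain of 2 nodes with a double edge at one end; the terminal node there is the unique short simple root (B_2), so the type is B_2 (the algebra so(5)).

B_2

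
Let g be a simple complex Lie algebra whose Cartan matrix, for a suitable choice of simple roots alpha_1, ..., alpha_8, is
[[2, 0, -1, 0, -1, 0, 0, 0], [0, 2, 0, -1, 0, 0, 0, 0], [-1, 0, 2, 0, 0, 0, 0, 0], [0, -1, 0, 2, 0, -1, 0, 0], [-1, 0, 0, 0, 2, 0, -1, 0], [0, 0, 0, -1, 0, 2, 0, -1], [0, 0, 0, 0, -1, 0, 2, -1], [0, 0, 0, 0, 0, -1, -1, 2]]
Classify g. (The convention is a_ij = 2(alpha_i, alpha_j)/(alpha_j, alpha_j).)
A_8

The matrix has rank 8 with 2's on the diagonal. Reading the off-diagonal entries as Dynkin edges (a single edge where a_ij = a_ji = -1; a double or triple edge where a_ij * a_ji = 2 or 3), the diagram is a chain of 8 nodes with single edges (A_8). One simple-root ordering that puts it in standard form is (alpha_2, alpha_4, alpha_6, alpha_8, alpha_7, alpha_5, alpha_1, alpha_3). So the algebra is type A_8, i.e. sl(9).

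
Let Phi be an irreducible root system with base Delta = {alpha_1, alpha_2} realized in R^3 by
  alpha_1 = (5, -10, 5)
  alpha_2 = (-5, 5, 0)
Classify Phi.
G_2

Compute the Cartan integers a_ij = 2(alpha_i, alpha_j)/(alpha_j, alpha_j); the resulting 2x2 Cartan matrix is
[[2, -3], [-1, 2]].
The roots have two lengths (squared-length ratio 3:1); the short ones are alpha_{2}. The associated Dynkin diagram is two nodes joined by a triple edge (G_2), so the type is G_2.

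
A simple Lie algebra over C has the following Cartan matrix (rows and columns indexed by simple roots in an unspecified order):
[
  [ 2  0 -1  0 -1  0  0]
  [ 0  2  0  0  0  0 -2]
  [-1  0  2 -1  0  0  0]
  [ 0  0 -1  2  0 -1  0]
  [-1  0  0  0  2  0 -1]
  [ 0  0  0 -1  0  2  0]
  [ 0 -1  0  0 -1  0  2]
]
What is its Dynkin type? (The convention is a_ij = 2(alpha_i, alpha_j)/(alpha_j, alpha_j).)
The matrix has rank 7 with 2's on the diagonal. Reading the off-diagonal entries as Dynkin edges (a single edge where a_ij = a_ji = -1; a double or triple edge where a_ij * a_ji = 2 or 3), the diagram is a chain of 7 nodes with a double edge at one end; the terminal node there is the unique long simple root (C_7). One simple-root ordering that puts it in standard form is (alpha_6, alpha_4, alpha_3, alpha_1, alpha_5, alpha_7, alpha_2). So the algebra is type C_7, i.e. sp(14).

C_7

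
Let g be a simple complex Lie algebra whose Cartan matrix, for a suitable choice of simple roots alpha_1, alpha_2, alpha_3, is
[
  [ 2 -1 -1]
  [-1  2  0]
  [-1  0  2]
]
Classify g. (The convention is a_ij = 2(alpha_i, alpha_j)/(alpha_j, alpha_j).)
The matrix has rank 3 with 2's on the diagonal. Reading the off-diagonal entries as Dynkin edges (a single edge where a_ij = a_ji = -1; a double or triple edge where a_ij * a_ji = 2 or 3), the diagram is a chain of 3 nodes with single edges (A_3). One simple-root ordering that puts it in standard form is (alpha_2, alpha_1, alpha_3). So the algebra is type A_3, i.e. sl(4).

A_3 (sl(4))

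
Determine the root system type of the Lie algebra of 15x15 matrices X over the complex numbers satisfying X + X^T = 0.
This is so(15) with 15 odd, which has dimension 15(15-1)/2 = 105 and rank (15-1)/2 = 7. In the classification of classical Lie algebras, the orthogonal algebra so(2n+1) in an odd number of variables has type B_n; here n = 7, so the Dynkin diagram is a chain of 7 nodes with a double edge at one end; the terminal node there is the unique short simple root (B_7). Hence the type is B_7.

B_7 (so(15))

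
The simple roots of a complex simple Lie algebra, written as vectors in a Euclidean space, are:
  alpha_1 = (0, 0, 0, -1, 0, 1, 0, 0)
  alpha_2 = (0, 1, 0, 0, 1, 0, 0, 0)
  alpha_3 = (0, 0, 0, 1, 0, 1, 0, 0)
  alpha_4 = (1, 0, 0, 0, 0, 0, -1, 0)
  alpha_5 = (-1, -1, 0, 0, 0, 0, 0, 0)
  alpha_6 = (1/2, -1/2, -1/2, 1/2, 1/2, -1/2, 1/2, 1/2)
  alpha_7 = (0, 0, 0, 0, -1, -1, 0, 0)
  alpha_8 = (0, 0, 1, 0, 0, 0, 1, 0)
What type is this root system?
type E_8

Compute the Cartan integers a_ij = 2(alpha_i, alpha_j)/(alpha_j, alpha_j); the resulting 8x8 Cartan matrix is
[[2, 0, 0, 0, 0, -1, -1, 0], [0, 2, 0, 0, -1, 0, -1, 0], [0, 0, 2, 0, 0, 0, -1, 0], [0, 0, 0, 2, -1, 0, 0, -1], [0, -1, 0, -1, 2, 0, 0, 0], [-1, 0, 0, 0, 0, 2, 0, 0], [-1, -1, -1, 0, 0, 0, 2, 0], [0, 0, 0, -1, 0, 0, 0, 2]].
All simple roots have the same length, so the diagram is simply laced. The associated Dynkin diagram is a chain of 7 nodes with one extra node attached to the third node from one end (E_8), so the type is E_8.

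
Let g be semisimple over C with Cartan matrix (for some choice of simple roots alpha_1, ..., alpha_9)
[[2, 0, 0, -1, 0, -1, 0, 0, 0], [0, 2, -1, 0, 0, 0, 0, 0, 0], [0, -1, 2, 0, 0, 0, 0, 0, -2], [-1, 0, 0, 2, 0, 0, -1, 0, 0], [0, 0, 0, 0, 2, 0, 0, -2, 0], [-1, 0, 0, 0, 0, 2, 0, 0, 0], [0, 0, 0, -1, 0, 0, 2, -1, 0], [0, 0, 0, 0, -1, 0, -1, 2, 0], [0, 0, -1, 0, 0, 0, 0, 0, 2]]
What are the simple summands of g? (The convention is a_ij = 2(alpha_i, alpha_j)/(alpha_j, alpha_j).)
The diagram associated to this matrix has two connected components: the simple roots {alpha_2, alpha_3, alpha_9} form a chain of 3 nodes with a double edge at one end; the terminal node there is the unique short simple root (B_3), and {alpha_1, alpha_4, alpha_5, alpha_6, alpha_7, alpha_8} form a chain of 6 nodes with a double edge at one end; the terminal node there is the unique long simple root (C_6). A semisimple Lie algebra decomposes uniquely as the direct sum of simple ideals, one per connected component of its Dynkin diagram, so g ≅ B_3 ⊕ C_6 (dimension 21 + 78 = 99).

B3 ⊕ C6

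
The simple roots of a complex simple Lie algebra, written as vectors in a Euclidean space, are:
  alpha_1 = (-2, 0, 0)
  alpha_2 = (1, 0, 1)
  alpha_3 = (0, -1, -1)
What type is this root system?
Compute the Cartan integers a_ij = 2(alpha_i, alpha_j)/(alpha_j, alpha_j); the resulting 3x3 Cartan matrix is
[[2, -2, 0], [-1, 2, -1], [0, -1, 2]].
The roots have two lengths (squared-length ratio 2:1); the short ones are alpha_{2,3}. The associated Dynkin diagram is a chain of 3 nodes with a double edge at one end; the terminal node there is the unique long simple root (C_3), so the type is C_3 (the algebra sp(6)).

type C_3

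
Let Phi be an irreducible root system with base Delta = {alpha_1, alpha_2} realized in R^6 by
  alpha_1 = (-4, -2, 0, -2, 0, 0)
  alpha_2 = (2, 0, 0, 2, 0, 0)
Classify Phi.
Compute the Cartan integers a_ij = 2(alpha_i, alpha_j)/(alpha_j, alpha_j); the resulting 2x2 Cartan matrix is
[[2, -3], [-1, 2]].
The roots have two lengths (squared-length ratio 3:1); the short ones are alpha_{2}. The associated Dynkin diagram is two nodes joined by a triple edge (G_2), so the type is G_2.

G_2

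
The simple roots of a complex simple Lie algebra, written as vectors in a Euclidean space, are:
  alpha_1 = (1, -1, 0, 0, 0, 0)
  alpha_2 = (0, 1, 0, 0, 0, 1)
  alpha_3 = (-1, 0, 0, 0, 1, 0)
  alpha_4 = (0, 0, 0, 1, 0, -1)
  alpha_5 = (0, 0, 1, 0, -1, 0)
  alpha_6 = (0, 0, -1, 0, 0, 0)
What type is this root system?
Compute the Cartan integers a_ij = 2(alpha_i, alpha_j)/(alpha_j, alpha_j); the resulting 6x6 Cartan matrix is
[[2, -1, -1, 0, 0, 0], [-1, 2, 0, -1, 0, 0], [-1, 0, 2, 0, -1, 0], [0, -1, 0, 2, 0, 0], [0, 0, -1, 0, 2, -2], [0, 0, 0, 0, -1, 2]].
The roots have two lengths (squared-length ratio 2:1); the short ones are alpha_{6}. The associated Dynkin diagram is a chain of 6 nodes with a double edge at one end; the terminal node there is the unique short simple root (B_6), so the type is B_6 (the algebra so(13)).

B_6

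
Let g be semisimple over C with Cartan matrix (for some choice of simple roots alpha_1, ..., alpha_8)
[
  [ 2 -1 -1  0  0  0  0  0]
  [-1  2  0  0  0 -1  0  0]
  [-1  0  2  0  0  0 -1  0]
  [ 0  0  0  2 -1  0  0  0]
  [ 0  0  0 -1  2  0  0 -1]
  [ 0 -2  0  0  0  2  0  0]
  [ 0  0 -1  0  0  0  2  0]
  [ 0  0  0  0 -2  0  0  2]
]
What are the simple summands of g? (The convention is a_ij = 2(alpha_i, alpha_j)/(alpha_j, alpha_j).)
The diagram associated to this matrix has two connected components: the simple roots {alpha_4, alpha_5, alpha_8} form a chain of 3 nodes with a double edge at one end; the terminal node there is the unique long simple root (C_3), and {alpha_1, alpha_2, alpha_3, alpha_6, alpha_7} form a chain of 5 nodes with a double edge at one end; the terminal node there is the unique long simple root (C_5). A semisimple Lie algebra decomposes uniquely as the direct sum of simple ideals, one per connected component of its Dynkin diagram, so g ≅ C_3 ⊕ C_5 (dimension 21 + 55 = 76).

type C_3 ⊕ type C_5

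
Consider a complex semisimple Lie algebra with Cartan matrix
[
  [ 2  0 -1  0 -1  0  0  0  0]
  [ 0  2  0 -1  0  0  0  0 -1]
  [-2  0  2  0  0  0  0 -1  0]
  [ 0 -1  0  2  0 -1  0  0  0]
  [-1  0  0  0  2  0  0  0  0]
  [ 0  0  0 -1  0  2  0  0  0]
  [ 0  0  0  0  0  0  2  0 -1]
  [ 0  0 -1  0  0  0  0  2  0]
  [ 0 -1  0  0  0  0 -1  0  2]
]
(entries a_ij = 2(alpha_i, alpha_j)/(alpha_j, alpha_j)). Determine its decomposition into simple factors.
A_5 + F_4

The diagram associated to this matrix has two connected components: the simple roots {alpha_2, alpha_4, alpha_6, alpha_7, alpha_9} form a chain of 5 nodes with single edges (A_5), and {alpha_1, alpha_3, alpha_5, alpha_8} form a chain of 4 nodes with a double edge between the middle two (F_4). A semisimple Lie algebra decomposes uniquely as the direct sum of simple ideals, one per connected component of its Dynkin diagram, so g ≅ A_5 ⊕ F_4 (dimension 35 + 52 = 87).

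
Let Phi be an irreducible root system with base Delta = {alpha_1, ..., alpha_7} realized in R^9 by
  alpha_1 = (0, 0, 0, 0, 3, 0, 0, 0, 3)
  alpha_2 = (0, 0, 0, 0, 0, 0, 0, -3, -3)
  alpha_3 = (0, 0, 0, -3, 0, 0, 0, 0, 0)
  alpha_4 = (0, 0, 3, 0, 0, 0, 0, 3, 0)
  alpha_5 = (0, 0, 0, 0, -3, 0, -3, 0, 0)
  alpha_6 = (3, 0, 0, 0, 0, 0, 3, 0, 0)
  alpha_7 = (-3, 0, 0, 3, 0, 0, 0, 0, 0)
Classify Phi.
Compute the Cartan integers a_ij = 2(alpha_i, alpha_j)/(alpha_j, alpha_j); the resulting 7x7 Cartan matrix is
[[2, -1, 0, 0, -1, 0, 0], [-1, 2, 0, -1, 0, 0, 0], [0, 0, 2, 0, 0, 0, -1], [0, -1, 0, 2, 0, 0, 0], [-1, 0, 0, 0, 2, -1, 0], [0, 0, 0, 0, -1, 2, -1], [0, 0, -2, 0, 0, -1, 2]].
The roots have two lengths (squared-length ratio 2:1); the short ones are alpha_{3}. The associated Dynkin diagram is a chain of 7 nodes with a double edge at one end; the terminal node there is the unique short simple root (B_7), so the type is B_7 (the algebra so(15)).

B_7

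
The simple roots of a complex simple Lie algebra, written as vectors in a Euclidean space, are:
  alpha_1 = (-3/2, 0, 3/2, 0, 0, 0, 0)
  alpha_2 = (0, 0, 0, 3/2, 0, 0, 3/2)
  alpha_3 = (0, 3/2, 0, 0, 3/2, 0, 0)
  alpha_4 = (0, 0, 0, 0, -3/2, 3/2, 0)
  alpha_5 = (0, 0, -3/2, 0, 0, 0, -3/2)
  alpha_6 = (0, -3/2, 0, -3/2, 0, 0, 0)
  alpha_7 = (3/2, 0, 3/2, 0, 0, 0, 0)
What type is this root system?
Compute the Cartan integers a_ij = 2(alpha_i, alpha_j)/(alpha_j, alpha_j); the resulting 7x7 Cartan matrix is
[[2, 0, 0, 0, -1, 0, 0], [0, 2, 0, 0, -1, -1, 0], [0, 0, 2, -1, 0, -1, 0], [0, 0, -1, 2, 0, 0, 0], [-1, -1, 0, 0, 2, 0, -1], [0, -1, -1, 0, 0, 2, 0], [0, 0, 0, 0, -1, 0, 2]].
All simple roots have the same length, so the diagram is simply laced. The associated Dynkin diagram is a chain of 5 nodes with a fork of two nodes at one end (D_7), so the type is D_7 (the algebra so(14)).

D_7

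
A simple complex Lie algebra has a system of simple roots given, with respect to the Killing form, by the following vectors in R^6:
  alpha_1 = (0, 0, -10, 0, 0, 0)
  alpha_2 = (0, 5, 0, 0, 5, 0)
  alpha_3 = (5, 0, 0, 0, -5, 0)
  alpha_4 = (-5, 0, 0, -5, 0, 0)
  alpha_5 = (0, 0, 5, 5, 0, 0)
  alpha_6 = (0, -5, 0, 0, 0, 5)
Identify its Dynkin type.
C6

Compute the Cartan integers a_ij = 2(alpha_i, alpha_j)/(alpha_j, alpha_j); the resulting 6x6 Cartan matrix is
[[2, 0, 0, 0, -2, 0], [0, 2, -1, 0, 0, -1], [0, -1, 2, -1, 0, 0], [0, 0, -1, 2, -1, 0], [-1, 0, 0, -1, 2, 0], [0, -1, 0, 0, 0, 2]].
The roots have two lengths (squared-length ratio 2:1); the short ones are alpha_{2,3,4,5,6}. The associated Dynkin diagram is a chain of 6 nodes with a double edge at one end; the terminal node there is the unique long simple root (C_6), so the type is C_6 (the algebra sp(12)).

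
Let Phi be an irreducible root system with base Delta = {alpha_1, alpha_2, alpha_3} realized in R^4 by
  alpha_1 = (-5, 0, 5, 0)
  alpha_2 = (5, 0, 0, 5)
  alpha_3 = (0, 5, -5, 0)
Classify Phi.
A3

Compute the Cartan integers a_ij = 2(alpha_i, alpha_j)/(alpha_j, alpha_j); the resulting 3x3 Cartan matrix is
[[2, -1, -1], [-1, 2, 0], [-1, 0, 2]].
All simple roots have the same length, so the diagram is simply laced. The associated Dynkin diagram is a chain of 3 nodes with single edges (A_3), so the type is A_3 (the algebra sl(4)).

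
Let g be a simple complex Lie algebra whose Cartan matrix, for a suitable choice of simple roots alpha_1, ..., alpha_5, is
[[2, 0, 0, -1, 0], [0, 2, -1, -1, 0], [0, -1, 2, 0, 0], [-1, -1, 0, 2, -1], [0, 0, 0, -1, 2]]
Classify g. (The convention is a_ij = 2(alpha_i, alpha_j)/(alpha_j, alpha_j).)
D_5 (so(10))

The matrix has rank 5 with 2's on the diagonal. Reading the off-diagonal entries as Dynkin edges (a single edge where a_ij = a_ji = -1; a double or triple edge where a_ij * a_ji = 2 or 3), the diagram is a chain of 3 nodes with a fork of two nodes at one end (D_5). One simple-root ordering that puts it in standard form is (alpha_3, alpha_2, alpha_4, alpha_1, alpha_5). So the algebra is type D_5, i.e. so(10).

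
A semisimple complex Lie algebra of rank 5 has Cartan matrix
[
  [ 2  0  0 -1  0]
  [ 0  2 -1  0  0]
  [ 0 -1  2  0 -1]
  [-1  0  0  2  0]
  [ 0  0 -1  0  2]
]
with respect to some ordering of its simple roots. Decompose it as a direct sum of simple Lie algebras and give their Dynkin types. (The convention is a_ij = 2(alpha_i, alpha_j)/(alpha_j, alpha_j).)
The diagram associated to this matrix has two connected components: the simple roots {alpha_1, alpha_4} form a chain of 2 nodes with single edges (A_2), and {alpha_2, alpha_3, alpha_5} form a chain of 3 nodes with single edges (A_3). A semisimple Lie algebra decomposes uniquely as the direct sum of simple ideals, one per connected component of its Dynkin diagram, so g ≅ A_2 ⊕ A_3 (dimension 8 + 15 = 23).

A_2 ⊕ A_3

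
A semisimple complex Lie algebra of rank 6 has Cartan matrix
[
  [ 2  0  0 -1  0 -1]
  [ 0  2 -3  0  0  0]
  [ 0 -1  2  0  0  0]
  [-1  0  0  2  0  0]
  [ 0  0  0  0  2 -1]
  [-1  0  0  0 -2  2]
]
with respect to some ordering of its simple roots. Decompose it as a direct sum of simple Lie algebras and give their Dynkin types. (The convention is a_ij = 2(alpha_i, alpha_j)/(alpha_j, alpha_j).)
B_4 (so(9)) ⊕ G_2

The diagram associated to this matrix has two connected components: the simple roots {alpha_1, alpha_4, alpha_5, alpha_6} form a chain of 4 nodes with a double edge at one end; the terminal node there is the unique short simple root (B_4), and {alpha_2, alpha_3} form two nodes joined by a triple edge (G_2). A semisimple Lie algebra decomposes uniquely as the direct sum of simple ideals, one per connected component of its Dynkin diagram, so g ≅ B_4 ⊕ G_2 (dimension 36 + 14 = 50).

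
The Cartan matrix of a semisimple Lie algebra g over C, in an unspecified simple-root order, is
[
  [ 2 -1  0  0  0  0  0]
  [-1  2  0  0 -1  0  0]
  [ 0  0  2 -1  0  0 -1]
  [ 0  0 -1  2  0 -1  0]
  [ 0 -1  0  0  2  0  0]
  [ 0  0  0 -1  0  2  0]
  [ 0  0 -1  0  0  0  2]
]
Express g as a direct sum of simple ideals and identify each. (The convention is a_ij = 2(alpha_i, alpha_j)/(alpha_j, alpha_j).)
A_3 + A_4

The diagram associated to this matrix has two connected components: the simple roots {alpha_1, alpha_2, alpha_5} form a chain of 3 nodes with single edges (A_3), and {alpha_3, alpha_4, alpha_6, alpha_7} form a chain of 4 nodes with single edges (A_4). A semisimple Lie algebra decomposes uniquely as the direct sum of simple ideals, one per connected component of its Dynkin diagram, so g ≅ A_3 ⊕ A_4 (dimension 15 + 24 = 39).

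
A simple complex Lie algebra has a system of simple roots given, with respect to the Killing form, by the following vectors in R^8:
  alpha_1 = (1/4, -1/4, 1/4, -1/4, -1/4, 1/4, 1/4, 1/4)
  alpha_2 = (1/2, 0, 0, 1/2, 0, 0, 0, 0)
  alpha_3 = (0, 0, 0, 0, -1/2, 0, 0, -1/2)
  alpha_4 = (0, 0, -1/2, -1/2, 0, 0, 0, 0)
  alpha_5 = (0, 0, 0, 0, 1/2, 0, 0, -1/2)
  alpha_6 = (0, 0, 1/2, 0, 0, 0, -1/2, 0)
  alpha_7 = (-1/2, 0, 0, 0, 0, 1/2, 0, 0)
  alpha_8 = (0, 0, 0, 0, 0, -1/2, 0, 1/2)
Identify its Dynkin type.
Compute the Cartan integers a_ij = 2(alpha_i, alpha_j)/(alpha_j, alpha_j); the resulting 8x8 Cartan matrix is
[[2, 0, 0, 0, -1, 0, 0, 0], [0, 2, 0, -1, 0, 0, -1, 0], [0, 0, 2, 0, 0, 0, 0, -1], [0, -1, 0, 2, 0, -1, 0, 0], [-1, 0, 0, 0, 2, 0, 0, -1], [0, 0, 0, -1, 0, 2, 0, 0], [0, -1, 0, 0, 0, 0, 2, -1], [0, 0, -1, 0, -1, 0, -1, 2]].
All simple roots have the same length, so the diagram is simply laced. The associated Dynkin diagram is a chain of 7 nodes with one extra node attached to the third node from one end (E_8), so the type is E_8.

E_8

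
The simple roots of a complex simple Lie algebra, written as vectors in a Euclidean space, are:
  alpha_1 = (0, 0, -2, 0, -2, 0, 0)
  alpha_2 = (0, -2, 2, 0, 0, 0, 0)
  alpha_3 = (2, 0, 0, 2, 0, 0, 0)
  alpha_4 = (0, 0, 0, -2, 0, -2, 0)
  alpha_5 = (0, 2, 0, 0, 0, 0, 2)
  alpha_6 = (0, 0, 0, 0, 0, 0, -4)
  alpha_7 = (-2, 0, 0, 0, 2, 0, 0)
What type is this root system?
C_7 (sp(14))

Compute the Cartan integers a_ij = 2(alpha_i, alpha_j)/(alpha_j, alpha_j); the resulting 7x7 Cartan matrix is
[[2, -1, 0, 0, 0, 0, -1], [-1, 2, 0, 0, -1, 0, 0], [0, 0, 2, -1, 0, 0, -1], [0, 0, -1, 2, 0, 0, 0], [0, -1, 0, 0, 2, -1, 0], [0, 0, 0, 0, -2, 2, 0], [-1, 0, -1, 0, 0, 0, 2]].
The roots have two lengths (squared-length ratio 2:1); the short ones are alpha_{1,2,3,4,5,7}. The associated Dynkin diagram is a chain of 7 nodes with a double edge at one end; the terminal node there is the unique long simple root (C_7), so the type is C_7 (the algebra sp(14)).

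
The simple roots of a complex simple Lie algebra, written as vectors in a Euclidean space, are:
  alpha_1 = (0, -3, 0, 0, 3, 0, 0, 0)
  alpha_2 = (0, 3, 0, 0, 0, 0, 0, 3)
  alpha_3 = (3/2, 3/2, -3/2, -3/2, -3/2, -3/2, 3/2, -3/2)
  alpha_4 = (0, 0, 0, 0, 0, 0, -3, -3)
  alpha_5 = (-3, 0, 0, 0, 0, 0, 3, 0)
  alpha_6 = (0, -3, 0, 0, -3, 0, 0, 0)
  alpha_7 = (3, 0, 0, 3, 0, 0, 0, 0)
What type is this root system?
type E_7

Compute the Cartan integers a_ij = 2(alpha_i, alpha_j)/(alpha_j, alpha_j); the resulting 7x7 Cartan matrix is
[[2, -1, -1, 0, 0, 0, 0], [-1, 2, 0, -1, 0, -1, 0], [-1, 0, 2, 0, 0, 0, 0], [0, -1, 0, 2, -1, 0, 0], [0, 0, 0, -1, 2, 0, -1], [0, -1, 0, 0, 0, 2, 0], [0, 0, 0, 0, -1, 0, 2]].
All simple roots have the same length, so the diagram is simply laced. The associated Dynkin diagram is a chain of 6 nodes with one extra node attached to the third node from one end (E_7), so the type is E_7.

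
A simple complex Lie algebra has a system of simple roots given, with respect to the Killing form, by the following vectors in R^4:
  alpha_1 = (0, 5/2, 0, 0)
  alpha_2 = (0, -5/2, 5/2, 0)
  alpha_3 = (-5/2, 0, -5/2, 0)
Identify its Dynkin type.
Compute the Cartan integers a_ij = 2(alpha_i, alpha_j)/(alpha_j, alpha_j); the resulting 3x3 Cartan matrix is
[[2, -1, 0], [-2, 2, -1], [0, -1, 2]].
The roots have two lengths (squared-length ratio 2:1); the short ones are alpha_{1}. The associated Dynkin diagram is a chain of 3 nodes with a double edge at one end; the terminal node there is the unique short simple root (B_3), so the type is B_3 (the algebra so(7)).

type B_3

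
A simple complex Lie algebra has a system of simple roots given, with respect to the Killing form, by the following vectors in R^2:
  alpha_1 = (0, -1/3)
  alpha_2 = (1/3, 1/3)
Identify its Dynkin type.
Compute the Cartan integers a_ij = 2(alpha_i, alpha_j)/(alpha_j, alpha_j); the resulting 2x2 Cartan matrix is
[[2, -1], [-2, 2]].
The roots have two lengths (squared-length ratio 2:1); the short ones are alpha_{1}. The associated Dynkin diagram is a chain of 2 nodes with a double edge at one end; the terminal node there is the unique short simple root (B_2), so the type is B_2 (the algebra so(5)).

type B_2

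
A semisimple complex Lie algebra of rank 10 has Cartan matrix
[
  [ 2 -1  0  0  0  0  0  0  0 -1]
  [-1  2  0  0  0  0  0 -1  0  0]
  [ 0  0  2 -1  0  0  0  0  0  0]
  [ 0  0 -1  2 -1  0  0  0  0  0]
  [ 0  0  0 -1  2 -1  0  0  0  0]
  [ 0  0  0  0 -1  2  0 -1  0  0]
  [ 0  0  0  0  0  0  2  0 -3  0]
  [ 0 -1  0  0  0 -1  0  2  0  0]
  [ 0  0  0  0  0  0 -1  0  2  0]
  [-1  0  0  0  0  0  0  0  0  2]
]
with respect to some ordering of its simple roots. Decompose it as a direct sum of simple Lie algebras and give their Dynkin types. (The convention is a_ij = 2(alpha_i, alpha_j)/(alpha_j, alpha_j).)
The diagram associated to this matrix has two connected components: the simple roots {alpha_1, alpha_2, alpha_3, alpha_4, alpha_5, alpha_6, alpha_8, alpha_10} form a chain of 8 nodes with single edges (A_8), and {alpha_7, alpha_9} form two nodes joined by a triple edge (G_2). A semisimple Lie algebra decomposes uniquely as the direct sum of simple ideals, one per connected component of its Dynkin diagram, so g ≅ A_8 ⊕ G_2 (dimension 80 + 14 = 94).

A_8 (sl(9)) + G_2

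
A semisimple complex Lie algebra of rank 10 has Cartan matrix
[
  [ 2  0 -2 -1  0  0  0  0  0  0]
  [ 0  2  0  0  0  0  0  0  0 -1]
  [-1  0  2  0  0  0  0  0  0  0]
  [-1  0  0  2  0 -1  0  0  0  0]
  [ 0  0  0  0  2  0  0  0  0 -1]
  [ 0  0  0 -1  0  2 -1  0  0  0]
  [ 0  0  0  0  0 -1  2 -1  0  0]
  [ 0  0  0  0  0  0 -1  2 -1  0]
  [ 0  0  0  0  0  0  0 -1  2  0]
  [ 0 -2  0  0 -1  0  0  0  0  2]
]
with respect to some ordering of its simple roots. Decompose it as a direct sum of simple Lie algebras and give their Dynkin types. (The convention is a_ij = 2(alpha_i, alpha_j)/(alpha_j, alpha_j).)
The diagram associated to this matrix has two connected components: the simple roots {alpha_2, alpha_5, alpha_10} form a chain of 3 nodes with a double edge at one end; the terminal node there is the unique short simple root (B_3), and {alpha_1, alpha_3, alpha_4, alpha_6, alpha_7, alpha_8, alpha_9} form a chain of 7 nodes with a double edge at one end; the terminal node there is the unique short simple root (B_7). A semisimple Lie algebra decomposes uniquely as the direct sum of simple ideals, one per connected component of its Dynkin diagram, so g ≅ B_3 ⊕ B_7 (dimension 21 + 105 = 126).

type B_3 ⊕ type B_7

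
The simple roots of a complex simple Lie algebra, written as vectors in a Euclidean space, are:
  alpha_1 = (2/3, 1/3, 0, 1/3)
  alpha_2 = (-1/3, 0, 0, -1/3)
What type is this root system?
Compute the Cartan integers a_ij = 2(alpha_i, alpha_j)/(alpha_j, alpha_j); the resulting 2x2 Cartan matrix is
[[2, -3], [-1, 2]].
The roots have two lengths (squared-length ratio 3:1); the short ones are alpha_{2}. The associated Dynkin diagram is two nodes joined by a triple edge (G_2), so the type is G_2.

G_2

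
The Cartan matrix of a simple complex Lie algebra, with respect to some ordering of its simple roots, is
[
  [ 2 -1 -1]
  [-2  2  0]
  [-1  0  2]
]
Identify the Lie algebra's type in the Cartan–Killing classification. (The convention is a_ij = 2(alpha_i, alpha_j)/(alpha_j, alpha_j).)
The matrix has rank 3 with 2's on the diagonal. Reading the off-diagonal entries as Dynkin edges (a single edge where a_ij = a_ji = -1; a double or triple edge where a_ij * a_ji = 2 or 3), the diagram is a chain of 3 nodes with a double edge at one end; the terminal node there is the unique long simple root (C_3). One simple-root ordering that puts it in standard form is (alpha_3, alpha_1, alpha_2). So the algebra is type C_3, i.e. sp(6).

C_3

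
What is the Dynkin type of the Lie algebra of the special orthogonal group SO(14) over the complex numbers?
D7

This is so(14) with 14 even, which has dimension 14(14-1)/2 = 91 and rank 14/2 = 7. In the classification of classical Lie algebras, the orthogonal algebra so(2n) in an even number of variables has type D_n; here n = 7, so the Dynkin diagram is a chain of 5 nodes with a fork of two nodes at one end (D_7). Hence the type is D_7.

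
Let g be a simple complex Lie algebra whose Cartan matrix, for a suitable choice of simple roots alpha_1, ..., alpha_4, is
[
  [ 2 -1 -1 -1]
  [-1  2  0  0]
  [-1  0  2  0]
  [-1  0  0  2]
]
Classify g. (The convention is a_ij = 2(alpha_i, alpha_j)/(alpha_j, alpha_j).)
D_4

The matrix has rank 4 with 2's on the diagonal. Reading the off-diagonal entries as Dynkin edges (a single edge where a_ij = a_ji = -1; a double or triple edge where a_ij * a_ji = 2 or 3), the diagram is a chain of 2 nodes with a fork of two nodes at one end (D_4). One simple-root ordering that puts it in standard form is (alpha_2, alpha_1, alpha_3, alpha_4). So the algebra is type D_4, i.e. so(8).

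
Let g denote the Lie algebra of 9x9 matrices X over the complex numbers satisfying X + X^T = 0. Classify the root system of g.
B_4

This is so(9) with 9 odd, which has dimension 9(9-1)/2 = 36 and rank (9-1)/2 = 4. In the classification of classical Lie algebras, the orthogonal algebra so(2n+1) in an odd number of variables has type B_n; here n = 4, so the Dynkin diagram is a chain of 4 nodes with a double edge at one end; the terminal node there is the unique short simple root (B_4). Hence the type is B_4.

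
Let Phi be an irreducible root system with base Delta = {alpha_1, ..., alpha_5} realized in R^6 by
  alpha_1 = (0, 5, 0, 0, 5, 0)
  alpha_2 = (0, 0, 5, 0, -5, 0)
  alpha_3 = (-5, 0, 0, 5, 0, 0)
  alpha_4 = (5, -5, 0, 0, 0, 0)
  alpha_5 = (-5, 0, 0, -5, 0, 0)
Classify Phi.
D_5 (so(10))

Compute the Cartan integers a_ij = 2(alpha_i, alpha_j)/(alpha_j, alpha_j); the resulting 5x5 Cartan matrix is
[[2, -1, 0, -1, 0], [-1, 2, 0, 0, 0], [0, 0, 2, -1, 0], [-1, 0, -1, 2, -1], [0, 0, 0, -1, 2]].
All simple roots have the same length, so the diagram is simply laced. The associated Dynkin diagram is a chain of 3 nodes with a fork of two nodes at one end (D_5), so the type is D_5 (the algebra so(10)).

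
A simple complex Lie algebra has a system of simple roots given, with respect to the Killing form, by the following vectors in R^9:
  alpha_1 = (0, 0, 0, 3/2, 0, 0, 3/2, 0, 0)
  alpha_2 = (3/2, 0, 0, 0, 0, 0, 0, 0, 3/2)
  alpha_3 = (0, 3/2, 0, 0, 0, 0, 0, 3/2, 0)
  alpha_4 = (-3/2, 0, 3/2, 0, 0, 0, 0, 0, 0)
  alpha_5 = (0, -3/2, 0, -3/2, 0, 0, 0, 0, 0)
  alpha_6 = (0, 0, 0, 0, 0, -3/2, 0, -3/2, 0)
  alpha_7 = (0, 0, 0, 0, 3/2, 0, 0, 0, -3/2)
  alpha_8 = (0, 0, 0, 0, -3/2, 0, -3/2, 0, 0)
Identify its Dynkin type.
Compute the Cartan integers a_ij = 2(alpha_i, alpha_j)/(alpha_j, alpha_j); the resulting 8x8 Cartan matrix is
[[2, 0, 0, 0, -1, 0, 0, -1], [0, 2, 0, -1, 0, 0, -1, 0], [0, 0, 2, 0, -1, -1, 0, 0], [0, -1, 0, 2, 0, 0, 0, 0], [-1, 0, -1, 0, 2, 0, 0, 0], [0, 0, -1, 0, 0, 2, 0, 0], [0, -1, 0, 0, 0, 0, 2, -1], [-1, 0, 0, 0, 0, 0, -1, 2]].
All simple roots have the same length, so the diagram is simply laced. The associated Dynkin diagram is a chain of 8 nodes with single edges (A_8), so the type is A_8 (the algebra sl(9)).

A8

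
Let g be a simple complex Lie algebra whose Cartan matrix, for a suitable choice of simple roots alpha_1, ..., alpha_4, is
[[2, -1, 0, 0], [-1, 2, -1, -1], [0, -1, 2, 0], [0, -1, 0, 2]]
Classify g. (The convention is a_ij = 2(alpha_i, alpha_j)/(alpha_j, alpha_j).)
The matrix has rank 4 with 2's on the diagonal. Reading the off-diagonal entries as Dynkin edges (a single edge where a_ij = a_ji = -1; a double or triple edge where a_ij * a_ji = 2 or 3), the diagram is a chain of 2 nodes with a fork of two nodes at one end (D_4). One simple-root ordering that puts it in standard form is (alpha_1, alpha_2, alpha_3, alpha_4). So the algebra is type D_4, i.e. so(8).

D_4 (so(8))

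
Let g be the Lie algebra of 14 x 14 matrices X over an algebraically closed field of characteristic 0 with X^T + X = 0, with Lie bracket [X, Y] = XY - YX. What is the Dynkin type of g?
D_7 (so(14))

This is so(14) with 14 even, which has dimension 14(14-1)/2 = 91 and rank 14/2 = 7. In the classification of classical Lie algebras, the orthogonal algebra so(2n) in an even number of variables has type D_n; here n = 7, so the Dynkin diagram is a chain of 5 nodes with a fork of two nodes at one end (D_7). Hence the type is D_7.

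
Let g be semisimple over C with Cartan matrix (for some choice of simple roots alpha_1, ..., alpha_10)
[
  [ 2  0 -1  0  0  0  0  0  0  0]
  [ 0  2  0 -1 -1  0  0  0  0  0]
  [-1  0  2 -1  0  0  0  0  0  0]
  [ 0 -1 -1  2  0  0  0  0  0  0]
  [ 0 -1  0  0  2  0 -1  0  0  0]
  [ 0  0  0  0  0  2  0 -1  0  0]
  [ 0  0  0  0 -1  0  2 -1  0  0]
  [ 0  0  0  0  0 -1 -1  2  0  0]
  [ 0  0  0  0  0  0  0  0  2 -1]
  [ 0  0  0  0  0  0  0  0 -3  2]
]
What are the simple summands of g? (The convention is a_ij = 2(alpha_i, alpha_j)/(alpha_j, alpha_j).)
type A_8 ⊕ type G_2

The diagram associated to this matrix has two connected components: the simple roots {alpha_1, alpha_2, alpha_3, alpha_4, alpha_5, alpha_6, alpha_7, alpha_8} form a chain of 8 nodes with single edges (A_8), and {alpha_9, alpha_10} form two nodes joined by a triple edge (G_2). A semisimple Lie algebra decomposes uniquely as the direct sum of simple ideals, one per connected component of its Dynkin diagram, so g ≅ A_8 ⊕ G_2 (dimension 80 + 14 = 94).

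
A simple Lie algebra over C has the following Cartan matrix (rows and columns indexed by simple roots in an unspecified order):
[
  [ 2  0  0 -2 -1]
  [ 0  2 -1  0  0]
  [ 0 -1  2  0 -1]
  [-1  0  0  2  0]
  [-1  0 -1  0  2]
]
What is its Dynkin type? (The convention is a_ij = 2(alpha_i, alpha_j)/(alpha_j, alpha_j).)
The matrix has rank 5 with 2's on the diagonal. Reading the off-diagonal entries as Dynkin edges (a single edge where a_ij = a_ji = -1; a double or triple edge where a_ij * a_ji = 2 or 3), the diagram is a chain of 5 nodes with a double edge at one end; the terminal node there is the unique short simple root (B_5). One simple-root ordering that puts it in standard form is (alpha_2, alpha_3, alpha_5, alpha_1, alpha_4). So the algebra is type B_5, i.e. so(11).

B_5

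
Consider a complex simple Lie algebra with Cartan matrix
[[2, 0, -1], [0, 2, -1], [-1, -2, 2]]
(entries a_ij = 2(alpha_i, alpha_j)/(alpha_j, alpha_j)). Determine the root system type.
B3

The matrix has rank 3 with 2's on the diagonal. Reading the off-diagonal entries as Dynkin edges (a single edge where a_ij = a_ji = -1; a double or triple edge where a_ij * a_ji = 2 or 3), the diagram is a chain of 3 nodes with a double edge at one end; the terminal node there is the unique short simple root (B_3). One simple-root ordering that puts it in standard form is (alpha_1, alpha_3, alpha_2). So the algebra is type B_3, i.e. so(7).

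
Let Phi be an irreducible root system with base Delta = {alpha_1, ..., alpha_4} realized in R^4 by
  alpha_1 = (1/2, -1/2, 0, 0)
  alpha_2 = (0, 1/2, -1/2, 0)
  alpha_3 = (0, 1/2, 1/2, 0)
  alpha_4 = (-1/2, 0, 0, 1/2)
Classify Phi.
Compute the Cartan integers a_ij = 2(alpha_i, alpha_j)/(alpha_j, alpha_j); the resulting 4x4 Cartan matrix is
[[2, -1, -1, -1], [-1, 2, 0, 0], [-1, 0, 2, 0], [-1, 0, 0, 2]].
All simple roots have the same length, so the diagram is simply laced. The associated Dynkin diagram is a chain of 2 nodes with a fork of two nodes at one end (D_4), so the type is D_4 (the algebra so(8)).

D_4 (so(8))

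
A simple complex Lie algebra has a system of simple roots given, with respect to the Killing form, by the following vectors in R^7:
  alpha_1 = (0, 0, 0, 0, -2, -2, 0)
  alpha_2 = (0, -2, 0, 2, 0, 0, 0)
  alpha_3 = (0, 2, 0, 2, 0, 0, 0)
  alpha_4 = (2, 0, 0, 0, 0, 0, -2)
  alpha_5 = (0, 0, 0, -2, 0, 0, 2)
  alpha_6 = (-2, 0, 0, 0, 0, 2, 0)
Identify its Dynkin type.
D_6

Compute the Cartan integers a_ij = 2(alpha_i, alpha_j)/(alpha_j, alpha_j); the resulting 6x6 Cartan matrix is
[[2, 0, 0, 0, 0, -1], [0, 2, 0, 0, -1, 0], [0, 0, 2, 0, -1, 0], [0, 0, 0, 2, -1, -1], [0, -1, -1, -1, 2, 0], [-1, 0, 0, -1, 0, 2]].
All simple roots have the same length, so the diagram is simply laced. The associated Dynkin diagram is a chain of 4 nodes with a fork of two nodes at one end (D_6), so the type is D_6 (the algebra so(12)).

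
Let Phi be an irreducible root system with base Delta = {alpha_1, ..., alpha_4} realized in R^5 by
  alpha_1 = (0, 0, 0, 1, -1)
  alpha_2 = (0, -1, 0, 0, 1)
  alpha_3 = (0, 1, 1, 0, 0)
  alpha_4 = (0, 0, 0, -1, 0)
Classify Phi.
Compute the Cartan integers a_ij = 2(alpha_i, alpha_j)/(alpha_j, alpha_j); the resulting 4x4 Cartan matrix is
[[2, -1, 0, -2], [-1, 2, -1, 0], [0, -1, 2, 0], [-1, 0, 0, 2]].
The roots have two lengths (squared-length ratio 2:1); the short ones are alpha_{4}. The associated Dynkin diagram is a chain of 4 nodes with a double edge at one end; the terminal node there is the unique short simple root (B_4), so the type is B_4 (the algebra so(9)).

B_4 (so(9))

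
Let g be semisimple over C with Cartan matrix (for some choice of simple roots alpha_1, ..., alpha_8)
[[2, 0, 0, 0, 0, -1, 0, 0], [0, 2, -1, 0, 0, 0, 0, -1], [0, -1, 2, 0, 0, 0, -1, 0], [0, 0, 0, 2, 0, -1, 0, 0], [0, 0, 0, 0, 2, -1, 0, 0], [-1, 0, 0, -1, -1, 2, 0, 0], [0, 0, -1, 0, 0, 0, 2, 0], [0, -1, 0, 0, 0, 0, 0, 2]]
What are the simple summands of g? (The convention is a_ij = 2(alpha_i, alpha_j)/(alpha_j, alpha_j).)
A_4 (sl(5)) + D_4 (so(8))

The diagram associated to this matrix has two connected components: the simple roots {alpha_2, alpha_3, alpha_7, alpha_8} form a chain of 4 nodes with single edges (A_4), and {alpha_1, alpha_4, alpha_5, alpha_6} form a chain of 2 nodes with a fork of two nodes at one end (D_4). A semisimple Lie algebra decomposes uniquely as the direct sum of simple ideals, one per connected component of its Dynkin diagram, so g ≅ A_4 ⊕ D_4 (dimension 24 + 28 = 52).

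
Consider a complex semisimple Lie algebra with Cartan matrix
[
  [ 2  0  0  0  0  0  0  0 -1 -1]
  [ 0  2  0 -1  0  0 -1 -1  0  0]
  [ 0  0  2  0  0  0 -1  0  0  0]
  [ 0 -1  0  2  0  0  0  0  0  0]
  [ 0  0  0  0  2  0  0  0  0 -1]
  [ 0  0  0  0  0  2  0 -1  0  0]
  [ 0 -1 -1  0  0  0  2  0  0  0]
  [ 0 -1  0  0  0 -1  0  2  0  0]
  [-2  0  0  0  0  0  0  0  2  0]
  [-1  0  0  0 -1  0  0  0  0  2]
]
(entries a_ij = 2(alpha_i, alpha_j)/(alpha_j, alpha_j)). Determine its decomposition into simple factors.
The diagram associated to this matrix has two connected components: the simple roots {alpha_1, alpha_5, alpha_9, alpha_10} form a chain of 4 nodes with a double edge at one end; the terminal node there is the unique long simple root (C_4), and {alpha_2, alpha_3, alpha_4, alpha_6, alpha_7, alpha_8} form a chain of 5 nodes with one extra node attached to the third node from one end (E_6). A semisimple Lie algebra decomposes uniquely as the direct sum of simple ideals, one per connected component of its Dynkin diagram, so g ≅ C_4 ⊕ E_6 (dimension 36 + 78 = 114).

C_4 (sp(8)) + E_6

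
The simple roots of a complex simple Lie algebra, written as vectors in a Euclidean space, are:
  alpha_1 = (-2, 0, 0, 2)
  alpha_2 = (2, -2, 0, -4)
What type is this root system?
G_2

Compute the Cartan integers a_ij = 2(alpha_i, alpha_j)/(alpha_j, alpha_j); the resulting 2x2 Cartan matrix is
[[2, -1], [-3, 2]].
The roots have two lengths (squared-length ratio 3:1); the short ones are alpha_{1}. The associated Dynkin diagram is two nodes joined by a triple edge (G_2), so the type is G_2.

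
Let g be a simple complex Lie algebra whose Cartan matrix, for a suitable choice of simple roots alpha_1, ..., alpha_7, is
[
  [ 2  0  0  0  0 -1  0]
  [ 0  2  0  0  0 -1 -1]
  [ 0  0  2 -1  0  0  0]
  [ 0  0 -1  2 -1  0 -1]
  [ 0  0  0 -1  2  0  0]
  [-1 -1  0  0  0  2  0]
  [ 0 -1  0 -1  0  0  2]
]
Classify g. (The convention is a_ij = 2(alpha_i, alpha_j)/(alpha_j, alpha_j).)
The matrix has rank 7 with 2's on the diagonal. Reading the off-diagonal entries as Dynkin edges (a single edge where a_ij = a_ji = -1; a double or triple edge where a_ij * a_ji = 2 or 3), the diagram is a chain of 5 nodes with a fork of two nodes at one end (D_7). One simple-root ordering that puts it in standard form is (alpha_1, alpha_6, alpha_2, alpha_7, alpha_4, alpha_5, alpha_3). So the algebra is type D_7, i.e. so(14).

type D_7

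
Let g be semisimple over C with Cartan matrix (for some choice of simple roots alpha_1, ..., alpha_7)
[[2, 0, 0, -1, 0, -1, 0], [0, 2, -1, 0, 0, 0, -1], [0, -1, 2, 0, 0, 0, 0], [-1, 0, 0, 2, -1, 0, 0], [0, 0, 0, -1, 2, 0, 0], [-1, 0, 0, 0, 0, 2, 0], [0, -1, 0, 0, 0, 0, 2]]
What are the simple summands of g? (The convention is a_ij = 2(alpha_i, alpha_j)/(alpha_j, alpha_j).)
The diagram associated to this matrix has two connected components: the simple roots {alpha_2, alpha_3, alpha_7} form a chain of 3 nodes with single edges (A_3), and {alpha_1, alpha_4, alpha_5, alpha_6} form a chain of 4 nodes with single edges (A_4). A semisimple Lie algebra decomposes uniquely as the direct sum of simple ideals, one per connected component of its Dynkin diagram, so g ≅ A_3 ⊕ A_4 (dimension 15 + 24 = 39).

A_3 (sl(4)) + A_4 (sl(5))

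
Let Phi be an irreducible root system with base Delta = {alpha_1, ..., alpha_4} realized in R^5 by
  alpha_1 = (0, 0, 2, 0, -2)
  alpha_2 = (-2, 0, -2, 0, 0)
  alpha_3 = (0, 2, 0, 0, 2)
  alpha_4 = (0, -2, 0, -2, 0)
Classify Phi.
A_4 (sl(5))

Compute the Cartan integers a_ij = 2(alpha_i, alpha_j)/(alpha_j, alpha_j); the resulting 4x4 Cartan matrix is
[[2, -1, -1, 0], [-1, 2, 0, 0], [-1, 0, 2, -1], [0, 0, -1, 2]].
All simple roots have the same length, so the diagram is simply laced. The associated Dynkin diagram is a chain of 4 nodes with single edges (A_4), so the type is A_4 (the algebra sl(5)).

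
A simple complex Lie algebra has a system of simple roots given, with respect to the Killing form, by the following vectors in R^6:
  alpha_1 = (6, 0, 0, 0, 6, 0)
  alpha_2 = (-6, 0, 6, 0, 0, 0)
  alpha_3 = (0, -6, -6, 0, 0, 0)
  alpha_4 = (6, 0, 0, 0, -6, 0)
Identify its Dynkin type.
D_4 (so(8))

Compute the Cartan integers a_ij = 2(alpha_i, alpha_j)/(alpha_j, alpha_j); the resulting 4x4 Cartan matrix is
[[2, -1, 0, 0], [-1, 2, -1, -1], [0, -1, 2, 0], [0, -1, 0, 2]].
All simple roots have the same length, so the diagram is simply laced. The associated Dynkin diagram is a chain of 2 nodes with a fork of two nodes at one end (D_4), so the type is D_4 (the algebra so(8)).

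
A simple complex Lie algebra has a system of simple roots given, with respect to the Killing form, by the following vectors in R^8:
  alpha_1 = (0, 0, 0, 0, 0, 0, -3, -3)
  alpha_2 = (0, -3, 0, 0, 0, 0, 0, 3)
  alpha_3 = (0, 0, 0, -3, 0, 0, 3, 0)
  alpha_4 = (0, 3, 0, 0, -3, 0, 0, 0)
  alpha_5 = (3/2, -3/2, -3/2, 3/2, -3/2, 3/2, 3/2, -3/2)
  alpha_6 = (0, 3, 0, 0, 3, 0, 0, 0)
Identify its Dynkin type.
E6

Compute the Cartan integers a_ij = 2(alpha_i, alpha_j)/(alpha_j, alpha_j); the resulting 6x6 Cartan matrix is
[[2, -1, -1, 0, 0, 0], [-1, 2, 0, -1, 0, -1], [-1, 0, 2, 0, 0, 0], [0, -1, 0, 2, 0, 0], [0, 0, 0, 0, 2, -1], [0, -1, 0, 0, -1, 2]].
All simple roots have the same length, so the diagram is simply laced. The associated Dynkin diagram is a chain of 5 nodes with one extra node attached to the third node from one end (E_6), so the type is E_6.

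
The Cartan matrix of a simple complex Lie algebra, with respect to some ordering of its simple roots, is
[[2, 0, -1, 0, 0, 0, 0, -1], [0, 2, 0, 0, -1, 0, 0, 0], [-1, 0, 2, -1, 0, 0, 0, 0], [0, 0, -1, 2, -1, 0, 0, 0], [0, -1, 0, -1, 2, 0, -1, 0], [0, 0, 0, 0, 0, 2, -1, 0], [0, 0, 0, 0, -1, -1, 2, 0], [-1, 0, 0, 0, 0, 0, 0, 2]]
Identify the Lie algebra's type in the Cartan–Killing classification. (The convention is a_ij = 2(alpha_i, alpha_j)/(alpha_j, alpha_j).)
The matrix has rank 8 with 2's on the diagonal. Reading the off-diagonal entries as Dynkin edges (a single edge where a_ij = a_ji = -1; a double or triple edge where a_ij * a_ji = 2 or 3), the diagram is a chain of 7 nodes with one extra node attached to the third node from one end (E_8). One simple-root ordering that puts it in standard form is (alpha_6, alpha_2, alpha_7, alpha_5, alpha_4, alpha_3, alpha_1, alpha_8). So the algebra is type E_8.

E8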